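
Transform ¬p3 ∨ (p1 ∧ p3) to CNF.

¬p3 ∨ p1

¬p3 ∨ (p1 ∧ p3)
⇔ (¬p3 ∨ p1) ∧ (¬p3 ∨ p3)   (distribute ∨ over ∧)
⇔ ¬p3 ∨ p1   (simplify)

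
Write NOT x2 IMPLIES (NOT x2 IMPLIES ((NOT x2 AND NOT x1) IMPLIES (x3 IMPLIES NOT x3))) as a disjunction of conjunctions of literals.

NOT x2 IMPLIES (NOT x2 IMPLIES ((NOT x2 AND NOT x1) IMPLIES (x3 IMPLIES NOT x3)))
≡ NOT NOT x2 OR (NOT x2 IMPLIES ((NOT x2 AND NOT x1) IMPLIES (x3 IMPLIES NOT x3)))
≡ NOT NOT x2 OR NOT NOT x2 OR ((NOT x2 AND NOT x1) IMPLIES (x3 IMPLIES NOT x3))
≡ NOT NOT x2 OR NOT NOT x2 OR NOT (NOT x2 AND NOT x1) OR (x3 IMPLIES NOT x3)
≡ NOT NOT x2 OR NOT NOT x2 OR NOT (NOT x2 AND NOT x1) OR NOT x3 OR NOT x3
≡ x2 OR NOT NOT x2 OR NOT (NOT x2 AND NOT x1) OR NOT x3 OR NOT x3
≡ x2 OR x2 OR NOT (NOT x2 AND NOT x1) OR NOT x3 OR NOT x3
≡ x2 OR x2 OR NOT NOT x2 OR NOT NOT x1 OR NOT x3 OR NOT x3
≡ x2 OR x2 OR x2 OR NOT NOT x1 OR NOT x3 OR NOT x3
≡ x2 OR x2 OR x2 OR x1 OR NOT x3 OR NOT x3
≡ x2 OR x1 OR NOT x3

x2 OR x1 OR NOT x3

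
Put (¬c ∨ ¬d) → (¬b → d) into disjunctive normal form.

(¬c ∨ ¬d) → (¬b → d)
≡ ¬(¬c ∨ ¬d) ∨ (¬b → d)   [eliminate →]
≡ ¬(¬c ∨ ¬d) ∨ ¬¬b ∨ d   [eliminate →]
≡ (¬¬c ∧ ¬¬d) ∨ ¬¬b ∨ d   [De Morgan]
≡ (c ∧ ¬¬d) ∨ ¬¬b ∨ d   [double negation]
≡ (c ∧ d) ∨ ¬¬b ∨ d   [double negation]
≡ (c ∧ d) ∨ b ∨ d   [double negation]
≡ b ∨ d   [simplify]

b ∨ d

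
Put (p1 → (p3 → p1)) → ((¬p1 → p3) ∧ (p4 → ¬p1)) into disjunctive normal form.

(p1 → (p3 → p1)) → ((¬p1 → p3) ∧ (p4 → ¬p1))
≡ ¬(p1 → (p3 → p1)) ∨ ((¬p1 → p3) ∧ (p4 → ¬p1))   (eliminate →)
≡ ¬(¬p1 ∨ (p3 → p1)) ∨ ((¬p1 → p3) ∧ (p4 → ¬p1))   (eliminate →)
≡ ¬(¬p1 ∨ ¬p3 ∨ p1) ∨ ((¬p1 → p3) ∧ (p4 → ¬p1))   (eliminate →)
≡ ¬(¬p1 ∨ ¬p3 ∨ p1) ∨ ((¬¬p1 ∨ p3) ∧ (p4 → ¬p1))   (eliminate →)
≡ ¬(¬p1 ∨ ¬p3 ∨ p1) ∨ ((¬¬p1 ∨ p3) ∧ (¬p4 ∨ ¬p1))   (eliminate →)
≡ (¬¬p1 ∧ ¬¬p3 ∧ ¬p1) ∨ ((¬¬p1 ∨ p3) ∧ (¬p4 ∨ ¬p1))   (De Morgan)
≡ (p1 ∧ ¬¬p3 ∧ ¬p1) ∨ ((¬¬p1 ∨ p3) ∧ (¬p4 ∨ ¬p1))   (double negation)
≡ (p1 ∧ p3 ∧ ¬p1) ∨ ((¬¬p1 ∨ p3) ∧ (¬p4 ∨ ¬p1))   (double negation)
≡ (p1 ∧ p3 ∧ ¬p1) ∨ ((p1 ∨ p3) ∧ (¬p4 ∨ ¬p1))   (double negation)
≡ (p1 ∧ p3 ∧ ¬p1) ∨ (p1 ∧ ¬p4) ∨ (p1 ∧ ¬p1) ∨ (p3 ∧ ¬p4) ∨ (p3 ∧ ¬p1)   (distribute ∧ over ∨)
≡ (p1 ∧ ¬p4) ∨ (p3 ∧ ¬p4) ∨ (p3 ∧ ¬p1)   (simplify)

(p1 ∧ ¬p4) ∨ (p3 ∧ ¬p4) ∨ (p3 ∧ ¬p1)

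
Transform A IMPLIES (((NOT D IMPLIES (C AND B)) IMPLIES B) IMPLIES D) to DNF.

A IMPLIES (((NOT D IMPLIES (C AND B)) IMPLIES B) IMPLIES D)
≡ NOT A OR (((NOT D IMPLIES (C AND B)) IMPLIES B) IMPLIES D)   [eliminate IMPLIES]
≡ NOT A OR NOT ((NOT D IMPLIES (C AND B)) IMPLIES B) OR D   [eliminate IMPLIES]
≡ NOT A OR NOT (NOT (NOT D IMPLIES (C AND B)) OR B) OR D   [eliminate IMPLIES]
≡ NOT A OR NOT (NOT (NOT NOT D OR (C AND B)) OR B) OR D   [eliminate IMPLIES]
≡ NOT A OR (NOT NOT (NOT NOT D OR (C AND B)) AND NOT B) OR D   [De Morgan]
≡ NOT A OR ((NOT NOT D OR (C AND B)) AND NOT B) OR D   [double negation]
≡ NOT A OR ((D OR (C AND B)) AND NOT B) OR D   [double negation]
≡ NOT A OR (D AND NOT B) OR (C AND B AND NOT B) OR D   [distribute AND over OR]
≡ NOT A OR D   [simplify]

NOT A OR D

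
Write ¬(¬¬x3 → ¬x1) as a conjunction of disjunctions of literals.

¬(¬¬x3 → ¬x1)
≡ ¬(¬¬¬x3 ∨ ¬x1)   [eliminate →]
≡ ¬¬¬¬x3 ∧ ¬¬x1   [De Morgan]
≡ ¬¬x3 ∧ ¬¬x1   [double negation]
≡ x3 ∧ ¬¬x1   [double negation]
≡ x3 ∧ x1   [double negation]

x3 ∧ x1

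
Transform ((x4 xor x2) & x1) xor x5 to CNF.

((x4 xor x2) & x1) xor x5
= (((x4 xor x2) & x1) | x5) & ~((x4 xor x2) & x1 & x5)   — expand xor
= (((x4 | x2) & ~(x4 & x2) & x1) | x5) & ~((x4 xor x2) & x1 & x5)   — expand xor
= (((x4 | x2) & ~(x4 & x2) & x1) | x5) & ~((x4 | x2) & ~(x4 & x2) & x1 & x5)   — expand xor
= (((x4 | x2) & (~x4 | ~x2) & x1) | x5) & ~((x4 | x2) & ~(x4 & x2) & x1 & x5)   — De Morgan
= (((x4 | x2) & (~x4 | ~x2) & x1) | x5) & (~(x4 | x2) | ~~(x4 & x2) | ~x1 | ~x5)   — De Morgan
= (((x4 | x2) & (~x4 | ~x2) & x1) | x5) & ((~x4 & ~x2) | ~~(x4 & x2) | ~x1 | ~x5)   — De Morgan
= (((x4 | x2) & (~x4 | ~x2) & x1) | x5) & ((~x4 & ~x2) | (x4 & x2) | ~x1 | ~x5)   — double negation
= (x4 | x2 | x5) & (~x4 | ~x2 | x5) & (x1 | x5) & (~x4 | x4 | ~x1 | ~x5) & (~x4 | x2 | ~x1 | ~x5) & (~x2 | x4 | ~x1 | ~x5) & (~x2 | x2 | ~x1 | ~x5)   — distribute | over &
= (x4 | x2 | x5) & (~x4 | ~x2 | x5) & (x1 | x5) & (~x4 | x2 | ~x1 | ~x5) & (~x2 | x4 | ~x1 | ~x5)   — simplify

(x4 | x2 | x5) & (~x4 | ~x2 | x5) & (x1 | x5) & (~x4 | x2 | ~x1 | ~x5) & (~x2 | x4 | ~x1 | ~x5)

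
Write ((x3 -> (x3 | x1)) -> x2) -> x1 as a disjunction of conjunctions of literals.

(~x3 & ~x2) | (x3 & ~x2) | x1

((x3 -> (x3 | x1)) -> x2) -> x1
⇔ ~((x3 -> (x3 | x1)) -> x2) | x1   [eliminate ->]
⇔ ~(~(x3 -> (x3 | x1)) | x2) | x1   [eliminate ->]
⇔ ~(~(~x3 | x3 | x1) | x2) | x1   [eliminate ->]
⇔ (~~(~x3 | x3 | x1) & ~x2) | x1   [De Morgan]
⇔ ((~x3 | x3 | x1) & ~x2) | x1   [double negation]
⇔ (~x3 & ~x2) | (x3 & ~x2) | (x1 & ~x2) | x1   [distribute & over |]
⇔ (~x3 & ~x2) | (x3 & ~x2) | x1   [simplify]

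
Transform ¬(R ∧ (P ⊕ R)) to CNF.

¬R ∨ P

¬(R ∧ (P ⊕ R))
= ¬(R ∧ (P ∨ R) ∧ ¬(P ∧ R))   (expand ⊕)
= ¬R ∨ ¬(P ∨ R) ∨ ¬¬(P ∧ R)   (De Morgan)
= ¬R ∨ (¬P ∧ ¬R) ∨ ¬¬(P ∧ R)   (De Morgan)
= ¬R ∨ (¬P ∧ ¬R) ∨ (P ∧ R)   (double negation)
= (¬R ∨ ¬P ∨ P) ∧ (¬R ∨ ¬P ∨ R) ∧ (¬R ∨ ¬R ∨ P) ∧ (¬R ∨ ¬R ∨ R)   (distribute ∨ over ∧)
= ¬R ∨ P   (simplify)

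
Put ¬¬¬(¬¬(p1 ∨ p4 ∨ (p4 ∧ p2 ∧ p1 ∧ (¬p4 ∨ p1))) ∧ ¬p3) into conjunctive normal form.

¬¬¬(¬¬(p1 ∨ p4 ∨ (p4 ∧ p2 ∧ p1 ∧ (¬p4 ∨ p1))) ∧ ¬p3)
= ¬(¬¬(p1 ∨ p4 ∨ (p4 ∧ p2 ∧ p1 ∧ (¬p4 ∨ p1))) ∧ ¬p3)
= ¬¬¬(p1 ∨ p4 ∨ (p4 ∧ p2 ∧ p1 ∧ (¬p4 ∨ p1))) ∨ ¬¬p3
= ¬(p1 ∨ p4 ∨ (p4 ∧ p2 ∧ p1 ∧ (¬p4 ∨ p1))) ∨ ¬¬p3
= (¬p1 ∧ ¬p4 ∧ ¬(p4 ∧ p2 ∧ p1 ∧ (¬p4 ∨ p1))) ∨ ¬¬p3
= (¬p1 ∧ ¬p4 ∧ (¬p4 ∨ ¬p2 ∨ ¬p1 ∨ ¬(¬p4 ∨ p1))) ∨ ¬¬p3
= (¬p1 ∧ ¬p4 ∧ (¬p4 ∨ ¬p2 ∨ ¬p1 ∨ (¬¬p4 ∧ ¬p1))) ∨ ¬¬p3
= (¬p1 ∧ ¬p4 ∧ (¬p4 ∨ ¬p2 ∨ ¬p1 ∨ (p4 ∧ ¬p1))) ∨ ¬¬p3
= (¬p1 ∧ ¬p4 ∧ (¬p4 ∨ ¬p2 ∨ ¬p1 ∨ (p4 ∧ ¬p1))) ∨ p3
= (¬p1 ∨ p3) ∧ (¬p4 ∨ p3) ∧ (¬p4 ∨ ¬p2 ∨ ¬p1 ∨ p4 ∨ p3) ∧ (¬p4 ∨ ¬p2 ∨ ¬p1 ∨ ¬p1 ∨ p3)
= (¬p1 ∨ p3) ∧ (¬p4 ∨ p3)

(¬p1 ∨ p3) ∧ (¬p4 ∨ p3)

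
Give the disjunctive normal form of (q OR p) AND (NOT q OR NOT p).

(q AND NOT p) OR (p AND NOT q)

(q OR p) AND (NOT q OR NOT p)
≡ (q AND NOT q) OR (q AND NOT p) OR (p AND NOT q) OR (p AND NOT p)   [distribute AND over OR]
≡ (q AND NOT p) OR (p AND NOT q)   [simplify]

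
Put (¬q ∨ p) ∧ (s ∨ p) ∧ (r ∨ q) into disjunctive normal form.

(¬q ∨ p) ∧ (s ∨ p) ∧ (r ∨ q)
⇔ (¬q ∧ s ∧ r) ∨ (¬q ∧ s ∧ q) ∨ (¬q ∧ p ∧ r) ∨ (¬q ∧ p ∧ q) ∨ (p ∧ s ∧ r) ∨ (p ∧ s ∧ q) ∨ (p ∧ p ∧ r) ∨ (p ∧ p ∧ q)   (distribute ∧ over ∨)
⇔ (¬q ∧ s ∧ r) ∨ (p ∧ r) ∨ (p ∧ q)   (simplify)

(¬q ∧ s ∧ r) ∨ (p ∧ r) ∨ (p ∧ q)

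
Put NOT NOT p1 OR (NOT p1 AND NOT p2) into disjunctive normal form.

p1 OR (NOT p1 AND NOT p2)

NOT NOT p1 OR (NOT p1 AND NOT p2)
≡ p1 OR (NOT p1 AND NOT p2)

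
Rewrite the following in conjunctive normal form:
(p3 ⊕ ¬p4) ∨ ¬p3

¬p3 ∨ p4

(p3 ⊕ ¬p4) ∨ ¬p3
= ((p3 ∨ ¬p4) ∧ ¬(p3 ∧ ¬p4)) ∨ ¬p3   — expand ⊕
= ((p3 ∨ ¬p4) ∧ (¬p3 ∨ ¬¬p4)) ∨ ¬p3   — De Morgan
= ((p3 ∨ ¬p4) ∧ (¬p3 ∨ p4)) ∨ ¬p3   — double negation
= (p3 ∨ ¬p4 ∨ ¬p3) ∧ (¬p3 ∨ p4 ∨ ¬p3)   — distribute ∨ over ∧
= ¬p3 ∨ p4   — simplify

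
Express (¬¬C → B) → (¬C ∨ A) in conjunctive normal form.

(¬¬C → B) → (¬C ∨ A)
⇔ ¬(¬¬C → B) ∨ ¬C ∨ A   [eliminate →]
⇔ ¬(¬¬¬C ∨ B) ∨ ¬C ∨ A   [eliminate →]
⇔ (¬¬¬¬C ∧ ¬B) ∨ ¬C ∨ A   [De Morgan]
⇔ (¬¬C ∧ ¬B) ∨ ¬C ∨ A   [double negation]
⇔ (C ∧ ¬B) ∨ ¬C ∨ A   [double negation]
⇔ (C ∨ ¬C ∨ A) ∧ (¬B ∨ ¬C ∨ A)   [distribute ∨ over ∧]
⇔ ¬B ∨ ¬C ∨ A   [simplify]

¬B ∨ ¬C ∨ A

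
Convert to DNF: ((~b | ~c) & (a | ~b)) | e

((~b | ~c) & (a | ~b)) | e
= (~b & a) | (~b & ~b) | (~c & a) | (~c & ~b) | e   — distribute & over |
= ~b | (~c & a) | e   — simplify

~b | (~c & a) | e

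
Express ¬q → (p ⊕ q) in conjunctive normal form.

q ∨ p

¬q → (p ⊕ q)
≡ ¬¬q ∨ (p ⊕ q)   (eliminate →)
≡ ¬¬q ∨ ((p ∨ q) ∧ ¬(p ∧ q))   (expand ⊕)
≡ q ∨ ((p ∨ q) ∧ ¬(p ∧ q))   (double negation)
≡ q ∨ ((p ∨ q) ∧ (¬p ∨ ¬q))   (De Morgan)
≡ (q ∨ p ∨ q) ∧ (q ∨ ¬p ∨ ¬q)   (distribute ∨ over ∧)
≡ q ∨ p   (simplify)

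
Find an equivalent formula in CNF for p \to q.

p \to q
≡ \lnot p \lor q

\lnot p \lor q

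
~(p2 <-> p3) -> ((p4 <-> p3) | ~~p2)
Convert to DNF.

(~p2 & ~p3) | (~p4 & ~p3) | (p3 & p4) | p2

~(p2 <-> p3) -> ((p4 <-> p3) | ~~p2)
≡ ~~(p2 <-> p3) | (p4 <-> p3) | ~~p2   — eliminate ->
≡ ~~((p2 -> p3) & (p3 -> p2)) | (p4 <-> p3) | ~~p2   — eliminate <->
≡ ~~((~p2 | p3) & (p3 -> p2)) | (p4 <-> p3) | ~~p2   — eliminate ->
≡ ~~((~p2 | p3) & (~p3 | p2)) | (p4 <-> p3) | ~~p2   — eliminate ->
≡ ~~((~p2 | p3) & (~p3 | p2)) | ((p4 -> p3) & (p3 -> p4)) | ~~p2   — eliminate <->
≡ ~~((~p2 | p3) & (~p3 | p2)) | ((~p4 | p3) & (p3 -> p4)) | ~~p2   — eliminate ->
≡ ~~((~p2 | p3) & (~p3 | p2)) | ((~p4 | p3) & (~p3 | p4)) | ~~p2   — eliminate ->
≡ ((~p2 | p3) & (~p3 | p2)) | ((~p4 | p3) & (~p3 | p4)) | ~~p2   — double negation
≡ ((~p2 | p3) & (~p3 | p2)) | ((~p4 | p3) & (~p3 | p4)) | p2   — double negation
≡ (~p2 & ~p3) | (~p2 & p2) | (p3 & ~p3) | (p3 & p2) | (~p4 & ~p3) | (~p4 & p4) | (p3 & ~p3) | (p3 & p4) | p2   — distribute & over |
≡ (~p2 & ~p3) | (~p4 & ~p3) | (p3 & p4) | p2   — simplify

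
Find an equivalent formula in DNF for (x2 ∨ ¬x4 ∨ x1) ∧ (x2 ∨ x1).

(x2 ∨ ¬x4 ∨ x1) ∧ (x2 ∨ x1)
≡ (x2 ∧ x2) ∨ (x2 ∧ x1) ∨ (¬x4 ∧ x2) ∨ (¬x4 ∧ x1) ∨ (x1 ∧ x2) ∨ (x1 ∧ x1)   (distribute ∧ over ∨)
≡ x2 ∨ x1   (simplify)

x2 ∨ x1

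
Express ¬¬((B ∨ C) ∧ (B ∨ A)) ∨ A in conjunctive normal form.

¬¬((B ∨ C) ∧ (B ∨ A)) ∨ A
= ((B ∨ C) ∧ (B ∨ A)) ∨ A   — double negation
= (B ∨ C ∨ A) ∧ (B ∨ A ∨ A)   — distribute ∨ over ∧
= B ∨ A   — simplify

B ∨ A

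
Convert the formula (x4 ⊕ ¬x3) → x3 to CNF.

x3 ∨ x4

(x4 ⊕ ¬x3) → x3
≡ ¬(x4 ⊕ ¬x3) ∨ x3   [eliminate →]
≡ ¬((x4 ∨ ¬x3) ∧ ¬(x4 ∧ ¬x3)) ∨ x3   [expand ⊕]
≡ ¬(x4 ∨ ¬x3) ∨ ¬¬(x4 ∧ ¬x3) ∨ x3   [De Morgan]
≡ (¬x4 ∧ ¬¬x3) ∨ ¬¬(x4 ∧ ¬x3) ∨ x3   [De Morgan]
≡ (¬x4 ∧ x3) ∨ ¬¬(x4 ∧ ¬x3) ∨ x3   [double negation]
≡ (¬x4 ∧ x3) ∨ (x4 ∧ ¬x3) ∨ x3   [double negation]
≡ (¬x4 ∨ x4 ∨ x3) ∧ (¬x4 ∨ ¬x3 ∨ x3) ∧ (x3 ∨ x4 ∨ x3) ∧ (x3 ∨ ¬x3 ∨ x3)   [distribute ∨ over ∧]
≡ x3 ∨ x4   [simplify]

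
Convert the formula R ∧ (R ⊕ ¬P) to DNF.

R ∧ (R ⊕ ¬P)
⇔ R ∧ (R ∧ ¬¬P ∨ ¬R ∧ ¬P)   [expand ⊕]
⇔ R ∧ (R ∧ P ∨ ¬R ∧ ¬P)   [double negation]
⇔ R ∧ R ∧ P ∨ R ∧ ¬R ∧ ¬P   [distribute ∧ over ∨]
⇔ R ∧ P   [simplify]

R ∧ P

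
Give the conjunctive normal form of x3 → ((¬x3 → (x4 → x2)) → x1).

¬x3 ∨ x1

x3 → ((¬x3 → (x4 → x2)) → x1)
≡ ¬x3 ∨ ((¬x3 → (x4 → x2)) → x1)
≡ ¬x3 ∨ ¬(¬x3 → (x4 → x2)) ∨ x1
≡ ¬x3 ∨ ¬(¬¬x3 ∨ (x4 → x2)) ∨ x1
≡ ¬x3 ∨ ¬(¬¬x3 ∨ ¬x4 ∨ x2) ∨ x1
≡ ¬x3 ∨ (¬¬¬x3 ∧ ¬¬x4 ∧ ¬x2) ∨ x1
≡ ¬x3 ∨ (¬x3 ∧ ¬¬x4 ∧ ¬x2) ∨ x1
≡ ¬x3 ∨ (¬x3 ∧ x4 ∧ ¬x2) ∨ x1
≡ (¬x3 ∨ ¬x3 ∨ x1) ∧ (¬x3 ∨ x4 ∨ x1) ∧ (¬x3 ∨ ¬x2 ∨ x1)
≡ ¬x3 ∨ x1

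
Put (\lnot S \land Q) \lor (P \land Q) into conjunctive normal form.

(\lnot S \land Q) \lor (P \land Q)
≡ (\lnot S \lor P) \land (\lnot S \lor Q) \land (Q \lor P) \land (Q \lor Q)   [distribute \lor over \land]
≡ (\lnot S \lor P) \land Q   [simplify]

(\lnot S \lor P) \land Q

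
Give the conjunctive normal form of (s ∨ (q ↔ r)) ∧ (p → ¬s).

(s ∨ (q ↔ r)) ∧ (p → ¬s)
≡ (s ∨ ((q → r) ∧ (r → q))) ∧ (p → ¬s)   [eliminate ↔]
≡ (s ∨ ((¬q ∨ r) ∧ (r → q))) ∧ (p → ¬s)   [eliminate →]
≡ (s ∨ ((¬q ∨ r) ∧ (¬r ∨ q))) ∧ (p → ¬s)   [eliminate →]
≡ (s ∨ ((¬q ∨ r) ∧ (¬r ∨ q))) ∧ (¬p ∨ ¬s)   [eliminate →]
≡ (s ∨ ¬q ∨ r) ∧ (s ∨ ¬r ∨ q) ∧ (¬p ∨ ¬s)   [distribute ∨ over ∧]

(s ∨ ¬q ∨ r) ∧ (s ∨ ¬r ∨ q) ∧ (¬p ∨ ¬s)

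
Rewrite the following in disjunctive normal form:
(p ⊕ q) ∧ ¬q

(p ⊕ q) ∧ ¬q
≡ ((p ∧ ¬q) ∨ (¬p ∧ q)) ∧ ¬q   (expand ⊕)
≡ (p ∧ ¬q ∧ ¬q) ∨ (¬p ∧ q ∧ ¬q)   (distribute ∧ over ∨)
≡ p ∧ ¬q   (simplify)

p ∧ ¬q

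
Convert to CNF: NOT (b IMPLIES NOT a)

b AND a

NOT (b IMPLIES NOT a)
= NOT (NOT b OR NOT a)   [eliminate IMPLIES]
= NOT NOT b AND NOT NOT a   [De Morgan]
= b AND NOT NOT a   [double negation]
= b AND a   [double negation]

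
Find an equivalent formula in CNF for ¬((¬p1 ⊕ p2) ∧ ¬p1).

¬((¬p1 ⊕ p2) ∧ ¬p1)
= ¬((¬p1 ∨ p2) ∧ ¬(¬p1 ∧ p2) ∧ ¬p1)
= ¬(¬p1 ∨ p2) ∨ ¬¬(¬p1 ∧ p2) ∨ ¬¬p1
= (¬¬p1 ∧ ¬p2) ∨ ¬¬(¬p1 ∧ p2) ∨ ¬¬p1
= (p1 ∧ ¬p2) ∨ ¬¬(¬p1 ∧ p2) ∨ ¬¬p1
= (p1 ∧ ¬p2) ∨ (¬p1 ∧ p2) ∨ ¬¬p1
= (p1 ∧ ¬p2) ∨ (¬p1 ∧ p2) ∨ p1
= (p1 ∨ ¬p1 ∨ p1) ∧ (p1 ∨ p2 ∨ p1) ∧ (¬p2 ∨ ¬p1 ∨ p1) ∧ (¬p2 ∨ p2 ∨ p1)
= p1 ∨ p2

p1 ∨ p2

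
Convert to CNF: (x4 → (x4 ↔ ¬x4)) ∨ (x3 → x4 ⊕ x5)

¬x4 ∨ ¬x3 ∨ ¬x5

(x4 → (x4 ↔ ¬x4)) ∨ (x3 → x4 ⊕ x5)
⇔ ¬x4 ∨ (x4 ↔ ¬x4) ∨ (x3 → x4 ⊕ x5)   (eliminate →)
⇔ ¬x4 ∨ (x4 → ¬x4) ∧ (¬x4 → x4) ∨ (x3 → x4 ⊕ x5)   (eliminate ↔)
⇔ ¬x4 ∨ (¬x4 ∨ ¬x4) ∧ (¬x4 → x4) ∨ (x3 → x4 ⊕ x5)   (eliminate →)
⇔ ¬x4 ∨ (¬x4 ∨ ¬x4) ∧ (¬¬x4 ∨ x4) ∨ (x3 → x4 ⊕ x5)   (eliminate →)
⇔ ¬x4 ∨ (¬x4 ∨ ¬x4) ∧ (¬¬x4 ∨ x4) ∨ ¬x3 ∨ (x4 ⊕ x5)   (eliminate →)
⇔ ¬x4 ∨ (¬x4 ∨ ¬x4) ∧ (¬¬x4 ∨ x4) ∨ ¬x3 ∨ (x4 ∨ x5) ∧ ¬(x4 ∧ x5)   (expand ⊕)
⇔ ¬x4 ∨ (¬x4 ∨ ¬x4) ∧ (x4 ∨ x4) ∨ ¬x3 ∨ (x4 ∨ x5) ∧ ¬(x4 ∧ x5)   (double negation)
⇔ ¬x4 ∨ (¬x4 ∨ ¬x4) ∧ (x4 ∨ x4) ∨ ¬x3 ∨ (x4 ∨ x5) ∧ (¬x4 ∨ ¬x5)   (De Morgan)
⇔ (¬x4 ∨ ¬x4 ∨ ¬x4 ∨ ¬x3 ∨ x4 ∨ x5) ∧ (¬x4 ∨ ¬x4 ∨ ¬x4 ∨ ¬x3 ∨ ¬x4 ∨ ¬x5) ∧ (¬x4 ∨ x4 ∨ x4 ∨ ¬x3 ∨ x4 ∨ x5) ∧ (¬x4 ∨ x4 ∨ x4 ∨ ¬x3 ∨ ¬x4 ∨ ¬x5)   (distribute ∨ over ∧)
⇔ ¬x4 ∨ ¬x3 ∨ ¬x5   (simplify)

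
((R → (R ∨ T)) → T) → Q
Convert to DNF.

((R → (R ∨ T)) → T) → Q
⇔ ¬((R → (R ∨ T)) → T) ∨ Q   (eliminate →)
⇔ ¬(¬(R → (R ∨ T)) ∨ T) ∨ Q   (eliminate →)
⇔ ¬(¬(¬R ∨ R ∨ T) ∨ T) ∨ Q   (eliminate →)
⇔ (¬¬(¬R ∨ R ∨ T) ∧ ¬T) ∨ Q   (De Morgan)
⇔ ((¬R ∨ R ∨ T) ∧ ¬T) ∨ Q   (double negation)
⇔ (¬R ∧ ¬T) ∨ (R ∧ ¬T) ∨ (T ∧ ¬T) ∨ Q   (distribute ∧ over ∨)
⇔ (¬R ∧ ¬T) ∨ (R ∧ ¬T) ∨ Q   (simplify)

(¬R ∧ ¬T) ∨ (R ∧ ¬T) ∨ Q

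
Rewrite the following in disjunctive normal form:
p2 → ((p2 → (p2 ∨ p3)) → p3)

¬p2 ∨ p3

p2 → ((p2 → (p2 ∨ p3)) → p3)
≡ ¬p2 ∨ ((p2 → (p2 ∨ p3)) → p3)   (eliminate →)
≡ ¬p2 ∨ ¬(p2 → (p2 ∨ p3)) ∨ p3   (eliminate →)
≡ ¬p2 ∨ ¬(¬p2 ∨ p2 ∨ p3) ∨ p3   (eliminate →)
≡ ¬p2 ∨ (¬¬p2 ∧ ¬p2 ∧ ¬p3) ∨ p3   (De Morgan)
≡ ¬p2 ∨ (p2 ∧ ¬p2 ∧ ¬p3) ∨ p3   (double negation)
≡ ¬p2 ∨ p3   (simplify)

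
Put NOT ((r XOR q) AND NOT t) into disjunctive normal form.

(NOT r AND NOT q) OR (q AND r) OR t

NOT ((r XOR q) AND NOT t)
≡ NOT (((r AND NOT q) OR (NOT r AND q)) AND NOT t)   [expand XOR]
≡ NOT ((r AND NOT q) OR (NOT r AND q)) OR NOT NOT t   [De Morgan]
≡ (NOT (r AND NOT q) AND NOT (NOT r AND q)) OR NOT NOT t   [De Morgan]
≡ ((NOT r OR NOT NOT q) AND NOT (NOT r AND q)) OR NOT NOT t   [De Morgan]
≡ ((NOT r OR q) AND NOT (NOT r AND q)) OR NOT NOT t   [double negation]
≡ ((NOT r OR q) AND (NOT NOT r OR NOT q)) OR NOT NOT t   [De Morgan]
≡ ((NOT r OR q) AND (r OR NOT q)) OR NOT NOT t   [double negation]
≡ ((NOT r OR q) AND (r OR NOT q)) OR t   [double negation]
≡ (NOT r AND r) OR (NOT r AND NOT q) OR (q AND r) OR (q AND NOT q) OR t   [distribute AND over OR]
≡ (NOT r AND NOT q) OR (q AND r) OR t   [simplify]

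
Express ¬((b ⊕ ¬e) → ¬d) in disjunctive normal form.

(b ∧ e ∧ d) ∨ (¬b ∧ ¬e ∧ d)

¬((b ⊕ ¬e) → ¬d)
≡ ¬(¬(b ⊕ ¬e) ∨ ¬d)   [eliminate →]
≡ ¬(¬((b ∧ ¬¬e) ∨ (¬b ∧ ¬e)) ∨ ¬d)   [expand ⊕]
≡ ¬¬((b ∧ ¬¬e) ∨ (¬b ∧ ¬e)) ∧ ¬¬d   [De Morgan]
≡ ((b ∧ ¬¬e) ∨ (¬b ∧ ¬e)) ∧ ¬¬d   [double negation]
≡ ((b ∧ e) ∨ (¬b ∧ ¬e)) ∧ ¬¬d   [double negation]
≡ ((b ∧ e) ∨ (¬b ∧ ¬e)) ∧ d   [double negation]
≡ (b ∧ e ∧ d) ∨ (¬b ∧ ¬e ∧ d)   [distribute ∧ over ∨]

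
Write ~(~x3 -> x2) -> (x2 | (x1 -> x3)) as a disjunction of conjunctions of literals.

x3 | x2 | ~x1

~(~x3 -> x2) -> (x2 | (x1 -> x3))
⇔ ~~(~x3 -> x2) | x2 | (x1 -> x3)   [eliminate ->]
⇔ ~~(~~x3 | x2) | x2 | (x1 -> x3)   [eliminate ->]
⇔ ~~(~~x3 | x2) | x2 | ~x1 | x3   [eliminate ->]
⇔ ~~x3 | x2 | x2 | ~x1 | x3   [double negation]
⇔ x3 | x2 | x2 | ~x1 | x3   [double negation]
⇔ x3 | x2 | ~x1   [simplify]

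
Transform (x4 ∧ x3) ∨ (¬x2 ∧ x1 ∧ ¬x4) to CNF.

(x4 ∨ ¬x2) ∧ (x4 ∨ x1) ∧ (x3 ∨ ¬x2) ∧ (x3 ∨ x1) ∧ (x3 ∨ ¬x4)

(x4 ∧ x3) ∨ (¬x2 ∧ x1 ∧ ¬x4)
≡ (x4 ∨ ¬x2) ∧ (x4 ∨ x1) ∧ (x4 ∨ ¬x4) ∧ (x3 ∨ ¬x2) ∧ (x3 ∨ x1) ∧ (x3 ∨ ¬x4)   [distribute ∨ over ∧]
≡ (x4 ∨ ¬x2) ∧ (x4 ∨ x1) ∧ (x3 ∨ ¬x2) ∧ (x3 ∨ x1) ∧ (x3 ∨ ¬x4)   [simplify]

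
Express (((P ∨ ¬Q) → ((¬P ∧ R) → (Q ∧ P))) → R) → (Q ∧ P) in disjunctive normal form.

(((P ∨ ¬Q) → ((¬P ∧ R) → (Q ∧ P))) → R) → (Q ∧ P)
⇔ ¬(((P ∨ ¬Q) → ((¬P ∧ R) → (Q ∧ P))) → R) ∨ (Q ∧ P)   — eliminate →
⇔ ¬(¬((P ∨ ¬Q) → ((¬P ∧ R) → (Q ∧ P))) ∨ R) ∨ (Q ∧ P)   — eliminate →
⇔ ¬(¬(¬(P ∨ ¬Q) ∨ ((¬P ∧ R) → (Q ∧ P))) ∨ R) ∨ (Q ∧ P)   — eliminate →
⇔ ¬(¬(¬(P ∨ ¬Q) ∨ ¬(¬P ∧ R) ∨ (Q ∧ P)) ∨ R) ∨ (Q ∧ P)   — eliminate →
⇔ (¬¬(¬(P ∨ ¬Q) ∨ ¬(¬P ∧ R) ∨ (Q ∧ P)) ∧ ¬R) ∨ (Q ∧ P)   — De Morgan
⇔ ((¬(P ∨ ¬Q) ∨ ¬(¬P ∧ R) ∨ (Q ∧ P)) ∧ ¬R) ∨ (Q ∧ P)   — double negation
⇔ (((¬P ∧ ¬¬Q) ∨ ¬(¬P ∧ R) ∨ (Q ∧ P)) ∧ ¬R) ∨ (Q ∧ P)   — De Morgan
⇔ (((¬P ∧ Q) ∨ ¬(¬P ∧ R) ∨ (Q ∧ P)) ∧ ¬R) ∨ (Q ∧ P)   — double negation
⇔ (((¬P ∧ Q) ∨ ¬¬P ∨ ¬R ∨ (Q ∧ P)) ∧ ¬R) ∨ (Q ∧ P)   — De Morgan
⇔ (((¬P ∧ Q) ∨ P ∨ ¬R ∨ (Q ∧ P)) ∧ ¬R) ∨ (Q ∧ P)   — double negation
⇔ (¬P ∧ Q ∧ ¬R) ∨ (P ∧ ¬R) ∨ (¬R ∧ ¬R) ∨ (Q ∧ P ∧ ¬R) ∨ (Q ∧ P)   — distribute ∧ over ∨
⇔ ¬R ∨ (Q ∧ P)   — simplify

¬R ∨ (Q ∧ P)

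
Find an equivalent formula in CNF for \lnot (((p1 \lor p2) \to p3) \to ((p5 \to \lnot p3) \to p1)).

\lnot (((p1 \lor p2) \to p3) \to ((p5 \to \lnot p3) \to p1))
⇔ \lnot (\lnot ((p1 \lor p2) \to p3) \lor ((p5 \to \lnot p3) \to p1))   — eliminate \to
⇔ \lnot (\lnot (\lnot (p1 \lor p2) \lor p3) \lor ((p5 \to \lnot p3) \to p1))   — eliminate \to
⇔ \lnot (\lnot (\lnot (p1 \lor p2) \lor p3) \lor \lnot (p5 \to \lnot p3) \lor p1)   — eliminate \to
⇔ \lnot (\lnot (\lnot (p1 \lor p2) \lor p3) \lor \lnot (\lnot p5 \lor \lnot p3) \lor p1)   — eliminate \to
⇔ \lnot \lnot (\lnot (p1 \lor p2) \lor p3) \land \lnot \lnot (\lnot p5 \lor \lnot p3) \land \lnot p1   — De Morgan
⇔ (\lnot (p1 \lor p2) \lor p3) \land \lnot \lnot (\lnot p5 \lor \lnot p3) \land \lnot p1   — double negation
⇔ ((\lnot p1 \land \lnot p2) \lor p3) \land \lnot \lnot (\lnot p5 \lor \lnot p3) \land \lnot p1   — De Morgan
⇔ ((\lnot p1 \land \lnot p2) \lor p3) \land (\lnot p5 \lor \lnot p3) \land \lnot p1   — double negation
⇔ (\lnot p1 \lor p3) \land (\lnot p2 \lor p3) \land (\lnot p5 \lor \lnot p3) \land \lnot p1   — distribute \lor over \land
⇔ (\lnot p2 \lor p3) \land (\lnot p5 \lor \lnot p3) \land \lnot p1   — simplify

(\lnot p2 \lor p3) \land (\lnot p5 \lor \lnot p3) \land \lnot p1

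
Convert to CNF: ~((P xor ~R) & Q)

~((P xor ~R) & Q)
≡ ~((P | ~R) & ~(P & ~R) & Q)   — expand xor
≡ ~(P | ~R) | ~~(P & ~R) | ~Q   — De Morgan
≡ (~P & ~~R) | ~~(P & ~R) | ~Q   — De Morgan
≡ (~P & R) | ~~(P & ~R) | ~Q   — double negation
≡ (~P & R) | (P & ~R) | ~Q   — double negation
≡ (~P | P | ~Q) & (~P | ~R | ~Q) & (R | P | ~Q) & (R | ~R | ~Q)   — distribute | over &
≡ (~P | ~R | ~Q) & (R | P | ~Q)   — simplify

(~P | ~R | ~Q) & (R | P | ~Q)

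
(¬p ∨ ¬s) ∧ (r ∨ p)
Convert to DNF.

(¬p ∨ ¬s) ∧ (r ∨ p)
≡ ¬p ∧ r ∨ ¬p ∧ p ∨ ¬s ∧ r ∨ ¬s ∧ p   [distribute ∧ over ∨]
≡ ¬p ∧ r ∨ ¬s ∧ r ∨ ¬s ∧ p   [simplify]

¬p ∧ r ∨ ¬s ∧ r ∨ ¬s ∧ p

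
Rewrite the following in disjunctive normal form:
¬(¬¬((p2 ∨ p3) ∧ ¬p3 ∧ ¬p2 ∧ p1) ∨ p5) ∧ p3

¬(¬¬((p2 ∨ p3) ∧ ¬p3 ∧ ¬p2 ∧ p1) ∨ p5) ∧ p3
= ¬¬¬((p2 ∨ p3) ∧ ¬p3 ∧ ¬p2 ∧ p1) ∧ ¬p5 ∧ p3   [De Morgan]
= ¬((p2 ∨ p3) ∧ ¬p3 ∧ ¬p2 ∧ p1) ∧ ¬p5 ∧ p3   [double negation]
= (¬(p2 ∨ p3) ∨ ¬¬p3 ∨ ¬¬p2 ∨ ¬p1) ∧ ¬p5 ∧ p3   [De Morgan]
= (¬p2 ∧ ¬p3 ∨ ¬¬p3 ∨ ¬¬p2 ∨ ¬p1) ∧ ¬p5 ∧ p3   [De Morgan]
= (¬p2 ∧ ¬p3 ∨ p3 ∨ ¬¬p2 ∨ ¬p1) ∧ ¬p5 ∧ p3   [double negation]
= (¬p2 ∧ ¬p3 ∨ p3 ∨ p2 ∨ ¬p1) ∧ ¬p5 ∧ p3   [double negation]
= ¬p2 ∧ ¬p3 ∧ ¬p5 ∧ p3 ∨ p3 ∧ ¬p5 ∧ p3 ∨ p2 ∧ ¬p5 ∧ p3 ∨ ¬p1 ∧ ¬p5 ∧ p3   [distribute ∧ over ∨]
= p3 ∧ ¬p5   [simplify]

p3 ∧ ¬p5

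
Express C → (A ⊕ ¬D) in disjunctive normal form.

C → (A ⊕ ¬D)
= ¬C ∨ (A ⊕ ¬D)   [eliminate →]
= ¬C ∨ (A ∧ ¬¬D) ∨ (¬A ∧ ¬D)   [expand ⊕]
= ¬C ∨ (A ∧ D) ∨ (¬A ∧ ¬D)   [double negation]

¬C ∨ (A ∧ D) ∨ (¬A ∧ ¬D)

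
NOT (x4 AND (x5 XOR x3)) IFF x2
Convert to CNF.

NOT (x4 AND (x5 XOR x3)) IFF x2
≡ (NOT (x4 AND (x5 XOR x3)) IMPLIES x2) AND (x2 IMPLIES NOT (x4 AND (x5 XOR x3)))   — eliminate IFF
≡ (NOT NOT (x4 AND (x5 XOR x3)) OR x2) AND (x2 IMPLIES NOT (x4 AND (x5 XOR x3)))   — eliminate IMPLIES
≡ (NOT NOT (x4 AND (x5 OR x3) AND NOT (x5 AND x3)) OR x2) AND (x2 IMPLIES NOT (x4 AND (x5 XOR x3)))   — expand XOR
≡ (NOT NOT (x4 AND (x5 OR x3) AND NOT (x5 AND x3)) OR x2) AND (NOT x2 OR NOT (x4 AND (x5 XOR x3)))   — eliminate IMPLIES
≡ (NOT NOT (x4 AND (x5 OR x3) AND NOT (x5 AND x3)) OR x2) AND (NOT x2 OR NOT (x4 AND (x5 OR x3) AND NOT (x5 AND x3)))   — expand XOR
≡ ((x4 AND (x5 OR x3) AND NOT (x5 AND x3)) OR x2) AND (NOT x2 OR NOT (x4 AND (x5 OR x3) AND NOT (x5 AND x3)))   — double negation
≡ ((x4 AND (x5 OR x3) AND (NOT x5 OR NOT x3)) OR x2) AND (NOT x2 OR NOT (x4 AND (x5 OR x3) AND NOT (x5 AND x3)))   — De Morgan
≡ ((x4 AND (x5 OR x3) AND (NOT x5 OR NOT x3)) OR x2) AND (NOT x2 OR NOT x4 OR NOT (x5 OR x3) OR NOT NOT (x5 AND x3))   — De Morgan
≡ ((x4 AND (x5 OR x3) AND (NOT x5 OR NOT x3)) OR x2) AND (NOT x2 OR NOT x4 OR (NOT x5 AND NOT x3) OR NOT NOT (x5 AND x3))   — De Morgan
≡ ((x4 AND (x5 OR x3) AND (NOT x5 OR NOT x3)) OR x2) AND (NOT x2 OR NOT x4 OR (NOT x5 AND NOT x3) OR (x5 AND x3))   — double negation
≡ (x4 OR x2) AND (x5 OR x3 OR x2) AND (NOT x5 OR NOT x3 OR x2) AND (NOT x2 OR NOT x4 OR NOT x5 OR x5) AND (NOT x2 OR NOT x4 OR NOT x5 OR x3) AND (NOT x2 OR NOT x4 OR NOT x3 OR x5) AND (NOT x2 OR NOT x4 OR NOT x3 OR x3)   — distribute OR over AND
≡ (x4 OR x2) AND (x5 OR x3 OR x2) AND (NOT x5 OR NOT x3 OR x2) AND (NOT x2 OR NOT x4 OR NOT x5 OR x3) AND (NOT x2 OR NOT x4 OR NOT x3 OR x5)   — simplify

(x4 OR x2) AND (x5 OR x3 OR x2) AND (NOT x5 OR NOT x3 OR x2) AND (NOT x2 OR NOT x4 OR NOT x5 OR x3) AND (NOT x2 OR NOT x4 OR NOT x3 OR x5)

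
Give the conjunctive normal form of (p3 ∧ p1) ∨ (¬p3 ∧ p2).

(p3 ∨ p2) ∧ (p1 ∨ ¬p3) ∧ (p1 ∨ p2)

(p3 ∧ p1) ∨ (¬p3 ∧ p2)
⇔ (p3 ∨ ¬p3) ∧ (p3 ∨ p2) ∧ (p1 ∨ ¬p3) ∧ (p1 ∨ p2)
⇔ (p3 ∨ p2) ∧ (p1 ∨ ¬p3) ∧ (p1 ∨ p2)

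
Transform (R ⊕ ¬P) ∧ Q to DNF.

(R ∧ P ∧ Q) ∨ (¬R ∧ ¬P ∧ Q)

(R ⊕ ¬P) ∧ Q
⇔ ((R ∧ ¬¬P) ∨ (¬R ∧ ¬P)) ∧ Q   [expand ⊕]
⇔ ((R ∧ P) ∨ (¬R ∧ ¬P)) ∧ Q   [double negation]
⇔ (R ∧ P ∧ Q) ∨ (¬R ∧ ¬P ∧ Q)   [distribute ∧ over ∨]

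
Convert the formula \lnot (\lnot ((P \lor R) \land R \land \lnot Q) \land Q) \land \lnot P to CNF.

\lnot Q \land \lnot P

\lnot (\lnot ((P \lor R) \land R \land \lnot Q) \land Q) \land \lnot P
⇔ (\lnot \lnot ((P \lor R) \land R \land \lnot Q) \lor \lnot Q) \land \lnot P   [De Morgan]
⇔ (((P \lor R) \land R \land \lnot Q) \lor \lnot Q) \land \lnot P   [double negation]
⇔ (P \lor R \lor \lnot Q) \land (R \lor \lnot Q) \land (\lnot Q \lor \lnot Q) \land \lnot P   [distribute \lor over \land]
⇔ \lnot Q \land \lnot P   [simplify]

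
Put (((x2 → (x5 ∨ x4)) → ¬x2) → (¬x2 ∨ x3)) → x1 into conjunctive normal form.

(¬x5 ∨ ¬x2 ∨ x1) ∧ (¬x4 ∨ ¬x2 ∨ x1) ∧ (x2 ∨ x1) ∧ (¬x3 ∨ x1)

(((x2 → (x5 ∨ x4)) → ¬x2) → (¬x2 ∨ x3)) → x1
≡ ¬(((x2 → (x5 ∨ x4)) → ¬x2) → (¬x2 ∨ x3)) ∨ x1   — eliminate →
≡ ¬(¬((x2 → (x5 ∨ x4)) → ¬x2) ∨ ¬x2 ∨ x3) ∨ x1   — eliminate →
≡ ¬(¬(¬(x2 → (x5 ∨ x4)) ∨ ¬x2) ∨ ¬x2 ∨ x3) ∨ x1   — eliminate →
≡ ¬(¬(¬(¬x2 ∨ x5 ∨ x4) ∨ ¬x2) ∨ ¬x2 ∨ x3) ∨ x1   — eliminate →
≡ (¬¬(¬(¬x2 ∨ x5 ∨ x4) ∨ ¬x2) ∧ ¬¬x2 ∧ ¬x3) ∨ x1   — De Morgan
≡ ((¬(¬x2 ∨ x5 ∨ x4) ∨ ¬x2) ∧ ¬¬x2 ∧ ¬x3) ∨ x1   — double negation
≡ (((¬¬x2 ∧ ¬x5 ∧ ¬x4) ∨ ¬x2) ∧ ¬¬x2 ∧ ¬x3) ∨ x1   — De Morgan
≡ (((x2 ∧ ¬x5 ∧ ¬x4) ∨ ¬x2) ∧ ¬¬x2 ∧ ¬x3) ∨ x1   — double negation
≡ (((x2 ∧ ¬x5 ∧ ¬x4) ∨ ¬x2) ∧ x2 ∧ ¬x3) ∨ x1   — double negation
≡ (x2 ∨ ¬x2 ∨ x1) ∧ (¬x5 ∨ ¬x2 ∨ x1) ∧ (¬x4 ∨ ¬x2 ∨ x1) ∧ (x2 ∨ x1) ∧ (¬x3 ∨ x1)   — distribute ∨ over ∧
≡ (¬x5 ∨ ¬x2 ∨ x1) ∧ (¬x4 ∨ ¬x2 ∨ x1) ∧ (x2 ∨ x1) ∧ (¬x3 ∨ x1)   — simplify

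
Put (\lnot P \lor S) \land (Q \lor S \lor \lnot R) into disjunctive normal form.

(\lnot P \lor S) \land (Q \lor S \lor \lnot R)
⇔ (\lnot P \land Q) \lor (\lnot P \land S) \lor (\lnot P \land \lnot R) \lor (S \land Q) \lor (S \land S) \lor (S \land \lnot R)   [distribute \land over \lor]
⇔ (\lnot P \land Q) \lor (\lnot P \land \lnot R) \lor S   [simplify]

(\lnot P \land Q) \lor (\lnot P \land \lnot R) \lor S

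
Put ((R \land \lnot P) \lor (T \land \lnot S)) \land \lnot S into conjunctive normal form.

(R \lor T) \land (\lnot P \lor T) \land \lnot S

((R \land \lnot P) \lor (T \land \lnot S)) \land \lnot S
≡ (R \lor T) \land (R \lor \lnot S) \land (\lnot P \lor T) \land (\lnot P \lor \lnot S) \land \lnot S   — distribute \lor over \land
≡ (R \lor T) \land (\lnot P \lor T) \land \lnot S   — simplify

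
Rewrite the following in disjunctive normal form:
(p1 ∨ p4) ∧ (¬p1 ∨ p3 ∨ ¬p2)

(p1 ∧ p3) ∨ (p1 ∧ ¬p2) ∨ (p4 ∧ ¬p1) ∨ (p4 ∧ p3) ∨ (p4 ∧ ¬p2)

(p1 ∨ p4) ∧ (¬p1 ∨ p3 ∨ ¬p2)
≡ (p1 ∧ ¬p1) ∨ (p1 ∧ p3) ∨ (p1 ∧ ¬p2) ∨ (p4 ∧ ¬p1) ∨ (p4 ∧ p3) ∨ (p4 ∧ ¬p2)   [distribute ∧ over ∨]
≡ (p1 ∧ p3) ∨ (p1 ∧ ¬p2) ∨ (p4 ∧ ¬p1) ∨ (p4 ∧ p3) ∨ (p4 ∧ ¬p2)   [simplify]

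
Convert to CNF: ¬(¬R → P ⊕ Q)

¬(¬R → P ⊕ Q)
⇔ ¬(¬¬R ∨ (P ⊕ Q))   [eliminate →]
⇔ ¬(¬¬R ∨ (P ∨ Q) ∧ ¬(P ∧ Q))   [expand ⊕]
⇔ ¬¬¬R ∧ ¬((P ∨ Q) ∧ ¬(P ∧ Q))   [De Morgan]
⇔ ¬R ∧ ¬((P ∨ Q) ∧ ¬(P ∧ Q))   [double negation]
⇔ ¬R ∧ (¬(P ∨ Q) ∨ ¬¬(P ∧ Q))   [De Morgan]
⇔ ¬R ∧ (¬P ∧ ¬Q ∨ ¬¬(P ∧ Q))   [De Morgan]
⇔ ¬R ∧ (¬P ∧ ¬Q ∨ P ∧ Q)   [double negation]
⇔ ¬R ∧ (¬P ∨ P) ∧ (¬P ∨ Q) ∧ (¬Q ∨ P) ∧ (¬Q ∨ Q)   [distribute ∨ over ∧]
⇔ ¬R ∧ (¬P ∨ Q) ∧ (¬Q ∨ P)   [simplify]

¬R ∧ (¬P ∨ Q) ∧ (¬Q ∨ P)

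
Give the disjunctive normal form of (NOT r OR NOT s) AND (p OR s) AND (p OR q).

(NOT r AND p) OR (NOT r AND s AND q) OR (NOT s AND p)

(NOT r OR NOT s) AND (p OR s) AND (p OR q)
= (NOT r AND p AND p) OR (NOT r AND p AND q) OR (NOT r AND s AND p) OR (NOT r AND s AND q) OR (NOT s AND p AND p) OR (NOT s AND p AND q) OR (NOT s AND s AND p) OR (NOT s AND s AND q)
= (NOT r AND p) OR (NOT r AND s AND q) OR (NOT s AND p)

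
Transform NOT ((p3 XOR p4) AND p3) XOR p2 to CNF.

(NOT p3 OR p4 OR p2) AND (NOT p3 OR NOT p4 OR NOT p2) AND (p3 OR NOT p2)

NOT ((p3 XOR p4) AND p3) XOR p2
⇔ (NOT ((p3 XOR p4) AND p3) OR p2) AND NOT (NOT ((p3 XOR p4) AND p3) AND p2)   [expand XOR]
⇔ (NOT ((p3 OR p4) AND NOT (p3 AND p4) AND p3) OR p2) AND NOT (NOT ((p3 XOR p4) AND p3) AND p2)   [expand XOR]
⇔ (NOT ((p3 OR p4) AND NOT (p3 AND p4) AND p3) OR p2) AND NOT (NOT ((p3 OR p4) AND NOT (p3 AND p4) AND p3) AND p2)   [expand XOR]
⇔ (NOT (p3 OR p4) OR NOT NOT (p3 AND p4) OR NOT p3 OR p2) AND NOT (NOT ((p3 OR p4) AND NOT (p3 AND p4) AND p3) AND p2)   [De Morgan]
⇔ ((NOT p3 AND NOT p4) OR NOT NOT (p3 AND p4) OR NOT p3 OR p2) AND NOT (NOT ((p3 OR p4) AND NOT (p3 AND p4) AND p3) AND p2)   [De Morgan]
⇔ ((NOT p3 AND NOT p4) OR (p3 AND p4) OR NOT p3 OR p2) AND NOT (NOT ((p3 OR p4) AND NOT (p3 AND p4) AND p3) AND p2)   [double negation]
⇔ ((NOT p3 AND NOT p4) OR (p3 AND p4) OR NOT p3 OR p2) AND (NOT NOT ((p3 OR p4) AND NOT (p3 AND p4) AND p3) OR NOT p2)   [De Morgan]
⇔ ((NOT p3 AND NOT p4) OR (p3 AND p4) OR NOT p3 OR p2) AND (((p3 OR p4) AND NOT (p3 AND p4) AND p3) OR NOT p2)   [double negation]
⇔ ((NOT p3 AND NOT p4) OR (p3 AND p4) OR NOT p3 OR p2) AND (((p3 OR p4) AND (NOT p3 OR NOT p4) AND p3) OR NOT p2)   [De Morgan]
⇔ (NOT p3 OR p3 OR NOT p3 OR p2) AND (NOT p3 OR p4 OR NOT p3 OR p2) AND (NOT p4 OR p3 OR NOT p3 OR p2) AND (NOT p4 OR p4 OR NOT p3 OR p2) AND (p3 OR p4 OR NOT p2) AND (NOT p3 OR NOT p4 OR NOT p2) AND (p3 OR NOT p2)   [distribute OR over AND]
⇔ (NOT p3 OR p4 OR p2) AND (NOT p3 OR NOT p4 OR NOT p2) AND (p3 OR NOT p2)   [simplify]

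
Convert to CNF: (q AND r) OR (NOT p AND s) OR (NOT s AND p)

(q OR NOT p OR NOT s) AND (q OR s OR p) AND (r OR NOT p OR NOT s) AND (r OR s OR p)

(q AND r) OR (NOT p AND s) OR (NOT s AND p)
⇔ (q OR NOT p OR NOT s) AND (q OR NOT p OR p) AND (q OR s OR NOT s) AND (q OR s OR p) AND (r OR NOT p OR NOT s) AND (r OR NOT p OR p) AND (r OR s OR NOT s) AND (r OR s OR p)   (distribute OR over AND)
⇔ (q OR NOT p OR NOT s) AND (q OR s OR p) AND (r OR NOT p OR NOT s) AND (r OR s OR p)   (simplify)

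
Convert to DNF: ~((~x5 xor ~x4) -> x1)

~((~x5 xor ~x4) -> x1)
= ~(~(~x5 xor ~x4) | x1)   (eliminate ->)
= ~(~((~x5 & ~~x4) | (~~x5 & ~x4)) | x1)   (expand xor)
= ~~((~x5 & ~~x4) | (~~x5 & ~x4)) & ~x1   (De Morgan)
= ((~x5 & ~~x4) | (~~x5 & ~x4)) & ~x1   (double negation)
= ((~x5 & x4) | (~~x5 & ~x4)) & ~x1   (double negation)
= ((~x5 & x4) | (x5 & ~x4)) & ~x1   (double negation)
= (~x5 & x4 & ~x1) | (x5 & ~x4 & ~x1)   (distribute & over |)

(~x5 & x4 & ~x1) | (x5 & ~x4 & ~x1)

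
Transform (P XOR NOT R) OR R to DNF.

(NOT P AND NOT R) OR R

(P XOR NOT R) OR R
≡ (P AND NOT NOT R) OR (NOT P AND NOT R) OR R   — expand XOR
≡ (P AND R) OR (NOT P AND NOT R) OR R   — double negation
≡ (NOT P AND NOT R) OR R   — simplify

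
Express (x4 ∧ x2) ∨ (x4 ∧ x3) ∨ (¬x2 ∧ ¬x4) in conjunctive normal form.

(x4 ∨ ¬x2) ∧ (x2 ∨ x3 ∨ ¬x4)

(x4 ∧ x2) ∨ (x4 ∧ x3) ∨ (¬x2 ∧ ¬x4)
⇔ (x4 ∨ x4 ∨ ¬x2) ∧ (x4 ∨ x4 ∨ ¬x4) ∧ (x4 ∨ x3 ∨ ¬x2) ∧ (x4 ∨ x3 ∨ ¬x4) ∧ (x2 ∨ x4 ∨ ¬x2) ∧ (x2 ∨ x4 ∨ ¬x4) ∧ (x2 ∨ x3 ∨ ¬x2) ∧ (x2 ∨ x3 ∨ ¬x4)   — distribute ∨ over ∧
⇔ (x4 ∨ ¬x2) ∧ (x2 ∨ x3 ∨ ¬x4)   — simplify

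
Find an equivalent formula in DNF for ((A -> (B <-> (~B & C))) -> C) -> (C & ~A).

((A -> (B <-> (~B & C))) -> C) -> (C & ~A)
≡ ~((A -> (B <-> (~B & C))) -> C) | (C & ~A)   — eliminate ->
≡ ~(~(A -> (B <-> (~B & C))) | C) | (C & ~A)   — eliminate ->
≡ ~(~(~A | (B <-> (~B & C))) | C) | (C & ~A)   — eliminate ->
≡ ~(~(~A | ((B -> (~B & C)) & ((~B & C) -> B))) | C) | (C & ~A)   — eliminate <->
≡ ~(~(~A | ((~B | (~B & C)) & ((~B & C) -> B))) | C) | (C & ~A)   — eliminate ->
≡ ~(~(~A | ((~B | (~B & C)) & (~(~B & C) | B))) | C) | (C & ~A)   — eliminate ->
≡ (~~(~A | ((~B | (~B & C)) & (~(~B & C) | B))) & ~C) | (C & ~A)   — De Morgan
≡ ((~A | ((~B | (~B & C)) & (~(~B & C) | B))) & ~C) | (C & ~A)   — double negation
≡ ((~A | ((~B | (~B & C)) & (~~B | ~C | B))) & ~C) | (C & ~A)   — De Morgan
≡ ((~A | ((~B | (~B & C)) & (B | ~C | B))) & ~C) | (C & ~A)   — double negation
≡ (~A & ~C) | (~B & B & ~C) | (~B & ~C & ~C) | (~B & B & ~C) | (~B & C & B & ~C) | (~B & C & ~C & ~C) | (~B & C & B & ~C) | (C & ~A)   — distribute & over |
≡ (~A & ~C) | (~B & ~C) | (C & ~A)   — simplify

(~A & ~C) | (~B & ~C) | (C & ~A)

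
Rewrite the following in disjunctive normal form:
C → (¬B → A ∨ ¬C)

C → (¬B → A ∨ ¬C)
⇔ ¬C ∨ (¬B → A ∨ ¬C)   [eliminate →]
⇔ ¬C ∨ ¬¬B ∨ A ∨ ¬C   [eliminate →]
⇔ ¬C ∨ B ∨ A ∨ ¬C   [double negation]
⇔ ¬C ∨ B ∨ A   [simplify]

¬C ∨ B ∨ A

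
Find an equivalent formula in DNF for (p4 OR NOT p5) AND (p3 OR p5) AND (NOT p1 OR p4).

(p4 AND p3) OR (p4 AND p5) OR (NOT p5 AND p3 AND NOT p1)

(p4 OR NOT p5) AND (p3 OR p5) AND (NOT p1 OR p4)
≡ (p4 AND p3 AND NOT p1) OR (p4 AND p3 AND p4) OR (p4 AND p5 AND NOT p1) OR (p4 AND p5 AND p4) OR (NOT p5 AND p3 AND NOT p1) OR (NOT p5 AND p3 AND p4) OR (NOT p5 AND p5 AND NOT p1) OR (NOT p5 AND p5 AND p4)   — distribute AND over OR
≡ (p4 AND p3) OR (p4 AND p5) OR (NOT p5 AND p3 AND NOT p1)   — simplify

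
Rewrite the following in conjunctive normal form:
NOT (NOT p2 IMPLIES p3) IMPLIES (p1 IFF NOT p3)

p2 OR p3 OR p1

NOT (NOT p2 IMPLIES p3) IMPLIES (p1 IFF NOT p3)
≡ NOT NOT (NOT p2 IMPLIES p3) OR (p1 IFF NOT p3)   [eliminate IMPLIES]
≡ NOT NOT (NOT NOT p2 OR p3) OR (p1 IFF NOT p3)   [eliminate IMPLIES]
≡ NOT NOT (NOT NOT p2 OR p3) OR ((p1 IMPLIES NOT p3) AND (NOT p3 IMPLIES p1))   [eliminate IFF]
≡ NOT NOT (NOT NOT p2 OR p3) OR ((NOT p1 OR NOT p3) AND (NOT p3 IMPLIES p1))   [eliminate IMPLIES]
≡ NOT NOT (NOT NOT p2 OR p3) OR ((NOT p1 OR NOT p3) AND (NOT NOT p3 OR p1))   [eliminate IMPLIES]
≡ NOT NOT p2 OR p3 OR ((NOT p1 OR NOT p3) AND (NOT NOT p3 OR p1))   [double negation]
≡ p2 OR p3 OR ((NOT p1 OR NOT p3) AND (NOT NOT p3 OR p1))   [double negation]
≡ p2 OR p3 OR ((NOT p1 OR NOT p3) AND (p3 OR p1))   [double negation]
≡ (p2 OR p3 OR NOT p1 OR NOT p3) AND (p2 OR p3 OR p3 OR p1)   [distribute OR over AND]
≡ p2 OR p3 OR p1   [simplify]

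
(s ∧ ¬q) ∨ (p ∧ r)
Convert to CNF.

(s ∧ ¬q) ∨ (p ∧ r)
= (s ∨ p) ∧ (s ∨ r) ∧ (¬q ∨ p) ∧ (¬q ∨ r)

(s ∨ p) ∧ (s ∨ r) ∧ (¬q ∨ p) ∧ (¬q ∨ r)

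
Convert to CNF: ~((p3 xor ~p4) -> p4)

~((p3 xor ~p4) -> p4)
⇔ ~(~(p3 xor ~p4) | p4)
⇔ ~(~((p3 | ~p4) & ~(p3 & ~p4)) | p4)
⇔ ~~((p3 | ~p4) & ~(p3 & ~p4)) & ~p4
⇔ (p3 | ~p4) & ~(p3 & ~p4) & ~p4
⇔ (p3 | ~p4) & (~p3 | ~~p4) & ~p4
⇔ (p3 | ~p4) & (~p3 | p4) & ~p4
⇔ (~p3 | p4) & ~p4

(~p3 | p4) & ~p4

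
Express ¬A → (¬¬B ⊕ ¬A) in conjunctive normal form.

A ∨ ¬B

¬A → (¬¬B ⊕ ¬A)
≡ ¬¬A ∨ (¬¬B ⊕ ¬A)
≡ ¬¬A ∨ ((¬¬B ∨ ¬A) ∧ ¬(¬¬B ∧ ¬A))
≡ A ∨ ((¬¬B ∨ ¬A) ∧ ¬(¬¬B ∧ ¬A))
≡ A ∨ ((B ∨ ¬A) ∧ ¬(¬¬B ∧ ¬A))
≡ A ∨ ((B ∨ ¬A) ∧ (¬¬¬B ∨ ¬¬A))
≡ A ∨ ((B ∨ ¬A) ∧ (¬B ∨ ¬¬A))
≡ A ∨ ((B ∨ ¬A) ∧ (¬B ∨ A))
≡ (A ∨ B ∨ ¬A) ∧ (A ∨ ¬B ∨ A)
≡ A ∨ ¬B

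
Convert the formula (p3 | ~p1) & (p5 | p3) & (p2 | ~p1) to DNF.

(p3 | ~p1) & (p5 | p3) & (p2 | ~p1)
≡ (p3 & p5 & p2) | (p3 & p5 & ~p1) | (p3 & p3 & p2) | (p3 & p3 & ~p1) | (~p1 & p5 & p2) | (~p1 & p5 & ~p1) | (~p1 & p3 & p2) | (~p1 & p3 & ~p1)   (distribute & over |)
≡ (p3 & p2) | (p3 & ~p1) | (~p1 & p5)   (simplify)

(p3 & p2) | (p3 & ~p1) | (~p1 & p5)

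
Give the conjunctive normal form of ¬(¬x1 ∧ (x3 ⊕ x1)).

x1 ∨ ¬x3

¬(¬x1 ∧ (x3 ⊕ x1))
≡ ¬(¬x1 ∧ (x3 ∨ x1) ∧ ¬(x3 ∧ x1))   [expand ⊕]
≡ ¬¬x1 ∨ ¬(x3 ∨ x1) ∨ ¬¬(x3 ∧ x1)   [De Morgan]
≡ x1 ∨ ¬(x3 ∨ x1) ∨ ¬¬(x3 ∧ x1)   [double negation]
≡ x1 ∨ ¬x3 ∧ ¬x1 ∨ ¬¬(x3 ∧ x1)   [De Morgan]
≡ x1 ∨ ¬x3 ∧ ¬x1 ∨ x3 ∧ x1   [double negation]
≡ (x1 ∨ ¬x3 ∨ x3) ∧ (x1 ∨ ¬x3 ∨ x1) ∧ (x1 ∨ ¬x1 ∨ x3) ∧ (x1 ∨ ¬x1 ∨ x1)   [distribute ∨ over ∧]
≡ x1 ∨ ¬x3   [simplify]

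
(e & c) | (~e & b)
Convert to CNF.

(e & c) | (~e & b)
≡ (e | ~e) & (e | b) & (c | ~e) & (c | b)   (distribute | over &)
≡ (e | b) & (c | ~e) & (c | b)   (simplify)

(e | b) & (c | ~e) & (c | b)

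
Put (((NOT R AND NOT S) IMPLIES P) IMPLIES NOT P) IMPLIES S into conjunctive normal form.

(((NOT R AND NOT S) IMPLIES P) IMPLIES NOT P) IMPLIES S
= NOT (((NOT R AND NOT S) IMPLIES P) IMPLIES NOT P) OR S   (eliminate IMPLIES)
= NOT (NOT ((NOT R AND NOT S) IMPLIES P) OR NOT P) OR S   (eliminate IMPLIES)
= NOT (NOT (NOT (NOT R AND NOT S) OR P) OR NOT P) OR S   (eliminate IMPLIES)
= (NOT NOT (NOT (NOT R AND NOT S) OR P) AND NOT NOT P) OR S   (De Morgan)
= ((NOT (NOT R AND NOT S) OR P) AND NOT NOT P) OR S   (double negation)
= ((NOT NOT R OR NOT NOT S OR P) AND NOT NOT P) OR S   (De Morgan)
= ((R OR NOT NOT S OR P) AND NOT NOT P) OR S   (double negation)
= ((R OR S OR P) AND NOT NOT P) OR S   (double negation)
= ((R OR S OR P) AND P) OR S   (double negation)
= (R OR S OR P OR S) AND (P OR S)   (distribute OR over AND)
= P OR S   (simplify)

P OR S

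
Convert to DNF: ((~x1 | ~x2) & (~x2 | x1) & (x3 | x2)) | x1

(~x2 & x3) | x1

((~x1 | ~x2) & (~x2 | x1) & (x3 | x2)) | x1
= (~x1 & ~x2 & x3) | (~x1 & ~x2 & x2) | (~x1 & x1 & x3) | (~x1 & x1 & x2) | (~x2 & ~x2 & x3) | (~x2 & ~x2 & x2) | (~x2 & x1 & x3) | (~x2 & x1 & x2) | x1   [distribute & over |]
= (~x2 & x3) | x1   [simplify]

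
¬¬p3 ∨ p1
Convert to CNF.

¬¬p3 ∨ p1
⇔ p3 ∨ p1   — double negation

p3 ∨ p1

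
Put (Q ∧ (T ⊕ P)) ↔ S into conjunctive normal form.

(Q ∧ (T ⊕ P)) ↔ S
≡ ((Q ∧ (T ⊕ P)) → S) ∧ (S → (Q ∧ (T ⊕ P)))   [eliminate ↔]
≡ (¬(Q ∧ (T ⊕ P)) ∨ S) ∧ (S → (Q ∧ (T ⊕ P)))   [eliminate →]
≡ (¬(Q ∧ (T ∨ P) ∧ ¬(T ∧ P)) ∨ S) ∧ (S → (Q ∧ (T ⊕ P)))   [expand ⊕]
≡ (¬(Q ∧ (T ∨ P) ∧ ¬(T ∧ P)) ∨ S) ∧ (¬S ∨ (Q ∧ (T ⊕ P)))   [eliminate →]
≡ (¬(Q ∧ (T ∨ P) ∧ ¬(T ∧ P)) ∨ S) ∧ (¬S ∨ (Q ∧ (T ∨ P) ∧ ¬(T ∧ P)))   [expand ⊕]
≡ (¬Q ∨ ¬(T ∨ P) ∨ ¬¬(T ∧ P) ∨ S) ∧ (¬S ∨ (Q ∧ (T ∨ P) ∧ ¬(T ∧ P)))   [De Morgan]
≡ (¬Q ∨ (¬T ∧ ¬P) ∨ ¬¬(T ∧ P) ∨ S) ∧ (¬S ∨ (Q ∧ (T ∨ P) ∧ ¬(T ∧ P)))   [De Morgan]
≡ (¬Q ∨ (¬T ∧ ¬P) ∨ (T ∧ P) ∨ S) ∧ (¬S ∨ (Q ∧ (T ∨ P) ∧ ¬(T ∧ P)))   [double negation]
≡ (¬Q ∨ (¬T ∧ ¬P) ∨ (T ∧ P) ∨ S) ∧ (¬S ∨ (Q ∧ (T ∨ P) ∧ (¬T ∨ ¬P)))   [De Morgan]
≡ (¬Q ∨ ¬T ∨ T ∨ S) ∧ (¬Q ∨ ¬T ∨ P ∨ S) ∧ (¬Q ∨ ¬P ∨ T ∨ S) ∧ (¬Q ∨ ¬P ∨ P ∨ S) ∧ (¬S ∨ Q) ∧ (¬S ∨ T ∨ P) ∧ (¬S ∨ ¬T ∨ ¬P)   [distribute ∨ over ∧]
≡ (¬Q ∨ ¬T ∨ P ∨ S) ∧ (¬Q ∨ ¬P ∨ T ∨ S) ∧ (¬S ∨ Q) ∧ (¬S ∨ T ∨ P) ∧ (¬S ∨ ¬T ∨ ¬P)   [simplify]

(¬Q ∨ ¬T ∨ P ∨ S) ∧ (¬Q ∨ ¬P ∨ T ∨ S) ∧ (¬S ∨ Q) ∧ (¬S ∨ T ∨ P) ∧ (¬S ∨ ¬T ∨ ¬P)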